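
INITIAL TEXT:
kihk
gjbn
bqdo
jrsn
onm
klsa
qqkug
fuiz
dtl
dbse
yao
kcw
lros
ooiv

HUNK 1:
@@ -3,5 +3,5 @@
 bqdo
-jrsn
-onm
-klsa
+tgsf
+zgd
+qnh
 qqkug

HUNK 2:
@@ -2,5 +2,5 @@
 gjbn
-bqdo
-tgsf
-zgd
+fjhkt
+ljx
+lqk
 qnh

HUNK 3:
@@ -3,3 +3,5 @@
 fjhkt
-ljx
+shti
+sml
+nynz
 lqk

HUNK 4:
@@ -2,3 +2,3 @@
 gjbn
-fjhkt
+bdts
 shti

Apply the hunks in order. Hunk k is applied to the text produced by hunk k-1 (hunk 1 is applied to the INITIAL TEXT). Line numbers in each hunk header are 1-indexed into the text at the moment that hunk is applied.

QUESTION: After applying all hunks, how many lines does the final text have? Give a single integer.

Answer: 16

Derivation:
Hunk 1: at line 3 remove [jrsn,onm,klsa] add [tgsf,zgd,qnh] -> 14 lines: kihk gjbn bqdo tgsf zgd qnh qqkug fuiz dtl dbse yao kcw lros ooiv
Hunk 2: at line 2 remove [bqdo,tgsf,zgd] add [fjhkt,ljx,lqk] -> 14 lines: kihk gjbn fjhkt ljx lqk qnh qqkug fuiz dtl dbse yao kcw lros ooiv
Hunk 3: at line 3 remove [ljx] add [shti,sml,nynz] -> 16 lines: kihk gjbn fjhkt shti sml nynz lqk qnh qqkug fuiz dtl dbse yao kcw lros ooiv
Hunk 4: at line 2 remove [fjhkt] add [bdts] -> 16 lines: kihk gjbn bdts shti sml nynz lqk qnh qqkug fuiz dtl dbse yao kcw lros ooiv
Final line count: 16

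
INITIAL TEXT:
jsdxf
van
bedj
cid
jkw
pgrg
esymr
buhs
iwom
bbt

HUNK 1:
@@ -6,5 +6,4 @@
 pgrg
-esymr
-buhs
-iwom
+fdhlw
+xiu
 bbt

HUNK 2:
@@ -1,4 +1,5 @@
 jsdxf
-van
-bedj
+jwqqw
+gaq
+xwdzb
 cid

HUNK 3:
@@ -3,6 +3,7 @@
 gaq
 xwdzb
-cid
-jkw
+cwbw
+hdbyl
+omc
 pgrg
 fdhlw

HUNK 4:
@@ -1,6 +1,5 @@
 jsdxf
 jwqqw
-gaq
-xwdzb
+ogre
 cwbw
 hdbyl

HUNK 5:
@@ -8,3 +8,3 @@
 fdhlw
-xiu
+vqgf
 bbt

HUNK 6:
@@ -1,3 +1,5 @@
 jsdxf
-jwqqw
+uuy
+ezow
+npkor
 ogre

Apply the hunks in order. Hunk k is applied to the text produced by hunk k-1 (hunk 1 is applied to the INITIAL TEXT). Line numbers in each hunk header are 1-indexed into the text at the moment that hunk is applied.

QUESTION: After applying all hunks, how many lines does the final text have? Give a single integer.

Hunk 1: at line 6 remove [esymr,buhs,iwom] add [fdhlw,xiu] -> 9 lines: jsdxf van bedj cid jkw pgrg fdhlw xiu bbt
Hunk 2: at line 1 remove [van,bedj] add [jwqqw,gaq,xwdzb] -> 10 lines: jsdxf jwqqw gaq xwdzb cid jkw pgrg fdhlw xiu bbt
Hunk 3: at line 3 remove [cid,jkw] add [cwbw,hdbyl,omc] -> 11 lines: jsdxf jwqqw gaq xwdzb cwbw hdbyl omc pgrg fdhlw xiu bbt
Hunk 4: at line 1 remove [gaq,xwdzb] add [ogre] -> 10 lines: jsdxf jwqqw ogre cwbw hdbyl omc pgrg fdhlw xiu bbt
Hunk 5: at line 8 remove [xiu] add [vqgf] -> 10 lines: jsdxf jwqqw ogre cwbw hdbyl omc pgrg fdhlw vqgf bbt
Hunk 6: at line 1 remove [jwqqw] add [uuy,ezow,npkor] -> 12 lines: jsdxf uuy ezow npkor ogre cwbw hdbyl omc pgrg fdhlw vqgf bbt
Final line count: 12

Answer: 12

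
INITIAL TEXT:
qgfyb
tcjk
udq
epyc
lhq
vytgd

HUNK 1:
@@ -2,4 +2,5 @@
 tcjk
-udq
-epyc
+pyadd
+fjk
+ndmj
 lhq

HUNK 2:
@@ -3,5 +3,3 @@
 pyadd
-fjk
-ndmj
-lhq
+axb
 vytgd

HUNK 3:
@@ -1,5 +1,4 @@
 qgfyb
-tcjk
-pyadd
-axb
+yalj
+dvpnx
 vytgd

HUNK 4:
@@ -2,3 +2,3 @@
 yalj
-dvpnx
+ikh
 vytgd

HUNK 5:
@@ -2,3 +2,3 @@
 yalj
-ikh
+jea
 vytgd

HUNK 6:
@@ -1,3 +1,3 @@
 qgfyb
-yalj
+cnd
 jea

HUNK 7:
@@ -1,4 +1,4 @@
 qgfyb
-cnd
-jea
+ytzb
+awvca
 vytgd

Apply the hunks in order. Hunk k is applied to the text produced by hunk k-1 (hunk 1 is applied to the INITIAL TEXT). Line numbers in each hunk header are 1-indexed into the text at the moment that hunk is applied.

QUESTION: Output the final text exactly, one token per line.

Answer: qgfyb
ytzb
awvca
vytgd

Derivation:
Hunk 1: at line 2 remove [udq,epyc] add [pyadd,fjk,ndmj] -> 7 lines: qgfyb tcjk pyadd fjk ndmj lhq vytgd
Hunk 2: at line 3 remove [fjk,ndmj,lhq] add [axb] -> 5 lines: qgfyb tcjk pyadd axb vytgd
Hunk 3: at line 1 remove [tcjk,pyadd,axb] add [yalj,dvpnx] -> 4 lines: qgfyb yalj dvpnx vytgd
Hunk 4: at line 2 remove [dvpnx] add [ikh] -> 4 lines: qgfyb yalj ikh vytgd
Hunk 5: at line 2 remove [ikh] add [jea] -> 4 lines: qgfyb yalj jea vytgd
Hunk 6: at line 1 remove [yalj] add [cnd] -> 4 lines: qgfyb cnd jea vytgd
Hunk 7: at line 1 remove [cnd,jea] add [ytzb,awvca] -> 4 lines: qgfyb ytzb awvca vytgd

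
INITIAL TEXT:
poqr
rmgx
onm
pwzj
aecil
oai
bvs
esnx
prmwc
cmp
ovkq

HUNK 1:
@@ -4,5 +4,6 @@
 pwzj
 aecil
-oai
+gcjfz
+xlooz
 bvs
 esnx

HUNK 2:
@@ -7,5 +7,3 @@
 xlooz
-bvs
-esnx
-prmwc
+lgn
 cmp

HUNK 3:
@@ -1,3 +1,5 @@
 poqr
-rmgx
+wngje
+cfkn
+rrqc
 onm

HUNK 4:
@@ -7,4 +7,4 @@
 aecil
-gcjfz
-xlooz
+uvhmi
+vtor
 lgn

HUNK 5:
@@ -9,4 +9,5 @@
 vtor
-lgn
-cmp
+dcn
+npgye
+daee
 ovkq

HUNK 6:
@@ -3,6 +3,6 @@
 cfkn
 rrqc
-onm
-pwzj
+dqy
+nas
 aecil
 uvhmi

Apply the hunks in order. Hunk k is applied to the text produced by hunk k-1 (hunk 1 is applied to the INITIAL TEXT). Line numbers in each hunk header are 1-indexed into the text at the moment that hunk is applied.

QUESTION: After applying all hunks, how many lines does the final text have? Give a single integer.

Hunk 1: at line 4 remove [oai] add [gcjfz,xlooz] -> 12 lines: poqr rmgx onm pwzj aecil gcjfz xlooz bvs esnx prmwc cmp ovkq
Hunk 2: at line 7 remove [bvs,esnx,prmwc] add [lgn] -> 10 lines: poqr rmgx onm pwzj aecil gcjfz xlooz lgn cmp ovkq
Hunk 3: at line 1 remove [rmgx] add [wngje,cfkn,rrqc] -> 12 lines: poqr wngje cfkn rrqc onm pwzj aecil gcjfz xlooz lgn cmp ovkq
Hunk 4: at line 7 remove [gcjfz,xlooz] add [uvhmi,vtor] -> 12 lines: poqr wngje cfkn rrqc onm pwzj aecil uvhmi vtor lgn cmp ovkq
Hunk 5: at line 9 remove [lgn,cmp] add [dcn,npgye,daee] -> 13 lines: poqr wngje cfkn rrqc onm pwzj aecil uvhmi vtor dcn npgye daee ovkq
Hunk 6: at line 3 remove [onm,pwzj] add [dqy,nas] -> 13 lines: poqr wngje cfkn rrqc dqy nas aecil uvhmi vtor dcn npgye daee ovkq
Final line count: 13

Answer: 13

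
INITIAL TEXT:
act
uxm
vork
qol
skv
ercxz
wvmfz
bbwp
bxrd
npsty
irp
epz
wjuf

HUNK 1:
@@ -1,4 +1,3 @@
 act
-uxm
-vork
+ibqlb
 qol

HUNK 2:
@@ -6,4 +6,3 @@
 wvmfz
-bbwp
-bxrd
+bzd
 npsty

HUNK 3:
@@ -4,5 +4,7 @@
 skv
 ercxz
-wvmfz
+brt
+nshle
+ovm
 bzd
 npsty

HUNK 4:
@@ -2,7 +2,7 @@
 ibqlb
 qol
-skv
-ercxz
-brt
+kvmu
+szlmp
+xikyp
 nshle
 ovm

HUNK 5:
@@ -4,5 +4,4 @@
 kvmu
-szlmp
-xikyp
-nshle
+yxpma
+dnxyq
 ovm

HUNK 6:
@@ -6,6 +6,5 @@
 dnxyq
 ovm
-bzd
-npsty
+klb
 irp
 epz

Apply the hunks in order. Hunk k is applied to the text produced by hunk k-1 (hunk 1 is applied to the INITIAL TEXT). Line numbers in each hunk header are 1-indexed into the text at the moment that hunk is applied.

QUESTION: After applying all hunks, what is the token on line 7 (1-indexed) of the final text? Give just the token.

Hunk 1: at line 1 remove [uxm,vork] add [ibqlb] -> 12 lines: act ibqlb qol skv ercxz wvmfz bbwp bxrd npsty irp epz wjuf
Hunk 2: at line 6 remove [bbwp,bxrd] add [bzd] -> 11 lines: act ibqlb qol skv ercxz wvmfz bzd npsty irp epz wjuf
Hunk 3: at line 4 remove [wvmfz] add [brt,nshle,ovm] -> 13 lines: act ibqlb qol skv ercxz brt nshle ovm bzd npsty irp epz wjuf
Hunk 4: at line 2 remove [skv,ercxz,brt] add [kvmu,szlmp,xikyp] -> 13 lines: act ibqlb qol kvmu szlmp xikyp nshle ovm bzd npsty irp epz wjuf
Hunk 5: at line 4 remove [szlmp,xikyp,nshle] add [yxpma,dnxyq] -> 12 lines: act ibqlb qol kvmu yxpma dnxyq ovm bzd npsty irp epz wjuf
Hunk 6: at line 6 remove [bzd,npsty] add [klb] -> 11 lines: act ibqlb qol kvmu yxpma dnxyq ovm klb irp epz wjuf
Final line 7: ovm

Answer: ovm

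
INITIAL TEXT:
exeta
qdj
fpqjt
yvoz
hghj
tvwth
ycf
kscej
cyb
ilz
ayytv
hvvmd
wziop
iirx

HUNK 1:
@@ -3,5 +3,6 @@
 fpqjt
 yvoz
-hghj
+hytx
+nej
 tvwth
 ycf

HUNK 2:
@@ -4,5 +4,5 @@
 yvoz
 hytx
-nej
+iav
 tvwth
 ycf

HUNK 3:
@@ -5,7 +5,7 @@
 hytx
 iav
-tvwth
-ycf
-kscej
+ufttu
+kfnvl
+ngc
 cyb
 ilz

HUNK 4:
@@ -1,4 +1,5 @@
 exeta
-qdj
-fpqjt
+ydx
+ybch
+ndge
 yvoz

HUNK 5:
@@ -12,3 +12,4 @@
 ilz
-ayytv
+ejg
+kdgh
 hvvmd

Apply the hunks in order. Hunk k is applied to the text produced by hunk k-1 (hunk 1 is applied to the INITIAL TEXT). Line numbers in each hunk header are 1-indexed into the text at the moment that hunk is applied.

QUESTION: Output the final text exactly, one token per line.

Answer: exeta
ydx
ybch
ndge
yvoz
hytx
iav
ufttu
kfnvl
ngc
cyb
ilz
ejg
kdgh
hvvmd
wziop
iirx

Derivation:
Hunk 1: at line 3 remove [hghj] add [hytx,nej] -> 15 lines: exeta qdj fpqjt yvoz hytx nej tvwth ycf kscej cyb ilz ayytv hvvmd wziop iirx
Hunk 2: at line 4 remove [nej] add [iav] -> 15 lines: exeta qdj fpqjt yvoz hytx iav tvwth ycf kscej cyb ilz ayytv hvvmd wziop iirx
Hunk 3: at line 5 remove [tvwth,ycf,kscej] add [ufttu,kfnvl,ngc] -> 15 lines: exeta qdj fpqjt yvoz hytx iav ufttu kfnvl ngc cyb ilz ayytv hvvmd wziop iirx
Hunk 4: at line 1 remove [qdj,fpqjt] add [ydx,ybch,ndge] -> 16 lines: exeta ydx ybch ndge yvoz hytx iav ufttu kfnvl ngc cyb ilz ayytv hvvmd wziop iirx
Hunk 5: at line 12 remove [ayytv] add [ejg,kdgh] -> 17 lines: exeta ydx ybch ndge yvoz hytx iav ufttu kfnvl ngc cyb ilz ejg kdgh hvvmd wziop iirx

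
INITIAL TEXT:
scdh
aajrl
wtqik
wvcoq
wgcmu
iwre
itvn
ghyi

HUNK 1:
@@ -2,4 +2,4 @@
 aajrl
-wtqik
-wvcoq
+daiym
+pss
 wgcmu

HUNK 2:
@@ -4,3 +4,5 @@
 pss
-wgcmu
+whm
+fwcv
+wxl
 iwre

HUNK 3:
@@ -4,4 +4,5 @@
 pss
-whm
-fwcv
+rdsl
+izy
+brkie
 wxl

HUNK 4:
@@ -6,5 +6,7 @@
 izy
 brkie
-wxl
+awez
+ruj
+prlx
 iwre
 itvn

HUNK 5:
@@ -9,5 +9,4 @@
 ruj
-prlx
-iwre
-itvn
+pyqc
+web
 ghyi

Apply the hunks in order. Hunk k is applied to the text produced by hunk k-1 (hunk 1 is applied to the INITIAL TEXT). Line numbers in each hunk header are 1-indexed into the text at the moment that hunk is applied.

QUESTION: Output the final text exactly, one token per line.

Hunk 1: at line 2 remove [wtqik,wvcoq] add [daiym,pss] -> 8 lines: scdh aajrl daiym pss wgcmu iwre itvn ghyi
Hunk 2: at line 4 remove [wgcmu] add [whm,fwcv,wxl] -> 10 lines: scdh aajrl daiym pss whm fwcv wxl iwre itvn ghyi
Hunk 3: at line 4 remove [whm,fwcv] add [rdsl,izy,brkie] -> 11 lines: scdh aajrl daiym pss rdsl izy brkie wxl iwre itvn ghyi
Hunk 4: at line 6 remove [wxl] add [awez,ruj,prlx] -> 13 lines: scdh aajrl daiym pss rdsl izy brkie awez ruj prlx iwre itvn ghyi
Hunk 5: at line 9 remove [prlx,iwre,itvn] add [pyqc,web] -> 12 lines: scdh aajrl daiym pss rdsl izy brkie awez ruj pyqc web ghyi

Answer: scdh
aajrl
daiym
pss
rdsl
izy
brkie
awez
ruj
pyqc
web
ghyi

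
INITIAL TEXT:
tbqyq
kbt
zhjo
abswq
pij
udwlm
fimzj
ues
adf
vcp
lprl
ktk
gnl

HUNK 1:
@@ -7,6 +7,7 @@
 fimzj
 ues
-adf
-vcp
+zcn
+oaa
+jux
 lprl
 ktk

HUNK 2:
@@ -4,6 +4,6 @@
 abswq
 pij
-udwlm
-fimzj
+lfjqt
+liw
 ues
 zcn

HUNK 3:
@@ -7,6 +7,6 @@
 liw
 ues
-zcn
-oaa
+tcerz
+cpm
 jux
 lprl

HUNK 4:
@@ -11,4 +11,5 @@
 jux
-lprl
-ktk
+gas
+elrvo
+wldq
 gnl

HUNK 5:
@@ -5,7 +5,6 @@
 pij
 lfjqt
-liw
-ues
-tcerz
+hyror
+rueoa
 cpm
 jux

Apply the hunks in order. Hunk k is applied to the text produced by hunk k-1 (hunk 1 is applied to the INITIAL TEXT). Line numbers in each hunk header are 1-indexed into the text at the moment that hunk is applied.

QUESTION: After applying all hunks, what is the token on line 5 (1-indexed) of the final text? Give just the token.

Hunk 1: at line 7 remove [adf,vcp] add [zcn,oaa,jux] -> 14 lines: tbqyq kbt zhjo abswq pij udwlm fimzj ues zcn oaa jux lprl ktk gnl
Hunk 2: at line 4 remove [udwlm,fimzj] add [lfjqt,liw] -> 14 lines: tbqyq kbt zhjo abswq pij lfjqt liw ues zcn oaa jux lprl ktk gnl
Hunk 3: at line 7 remove [zcn,oaa] add [tcerz,cpm] -> 14 lines: tbqyq kbt zhjo abswq pij lfjqt liw ues tcerz cpm jux lprl ktk gnl
Hunk 4: at line 11 remove [lprl,ktk] add [gas,elrvo,wldq] -> 15 lines: tbqyq kbt zhjo abswq pij lfjqt liw ues tcerz cpm jux gas elrvo wldq gnl
Hunk 5: at line 5 remove [liw,ues,tcerz] add [hyror,rueoa] -> 14 lines: tbqyq kbt zhjo abswq pij lfjqt hyror rueoa cpm jux gas elrvo wldq gnl
Final line 5: pij

Answer: pij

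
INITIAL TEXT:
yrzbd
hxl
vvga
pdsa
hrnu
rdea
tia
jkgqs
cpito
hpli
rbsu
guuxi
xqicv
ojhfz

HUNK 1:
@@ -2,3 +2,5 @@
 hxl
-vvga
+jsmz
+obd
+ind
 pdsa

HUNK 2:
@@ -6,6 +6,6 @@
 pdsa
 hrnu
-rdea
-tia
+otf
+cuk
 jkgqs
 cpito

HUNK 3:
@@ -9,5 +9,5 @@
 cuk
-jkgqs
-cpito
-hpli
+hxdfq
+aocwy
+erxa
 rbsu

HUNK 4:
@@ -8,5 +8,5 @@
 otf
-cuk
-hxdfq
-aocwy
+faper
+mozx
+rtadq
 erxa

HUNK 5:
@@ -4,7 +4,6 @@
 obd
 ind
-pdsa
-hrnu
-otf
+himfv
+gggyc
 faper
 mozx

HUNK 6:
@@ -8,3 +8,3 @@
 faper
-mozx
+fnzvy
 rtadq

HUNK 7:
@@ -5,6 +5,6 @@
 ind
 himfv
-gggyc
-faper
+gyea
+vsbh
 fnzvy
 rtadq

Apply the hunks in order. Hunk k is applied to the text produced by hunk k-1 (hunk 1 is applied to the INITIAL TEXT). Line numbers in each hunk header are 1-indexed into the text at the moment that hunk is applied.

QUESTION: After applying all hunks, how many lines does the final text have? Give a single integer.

Hunk 1: at line 2 remove [vvga] add [jsmz,obd,ind] -> 16 lines: yrzbd hxl jsmz obd ind pdsa hrnu rdea tia jkgqs cpito hpli rbsu guuxi xqicv ojhfz
Hunk 2: at line 6 remove [rdea,tia] add [otf,cuk] -> 16 lines: yrzbd hxl jsmz obd ind pdsa hrnu otf cuk jkgqs cpito hpli rbsu guuxi xqicv ojhfz
Hunk 3: at line 9 remove [jkgqs,cpito,hpli] add [hxdfq,aocwy,erxa] -> 16 lines: yrzbd hxl jsmz obd ind pdsa hrnu otf cuk hxdfq aocwy erxa rbsu guuxi xqicv ojhfz
Hunk 4: at line 8 remove [cuk,hxdfq,aocwy] add [faper,mozx,rtadq] -> 16 lines: yrzbd hxl jsmz obd ind pdsa hrnu otf faper mozx rtadq erxa rbsu guuxi xqicv ojhfz
Hunk 5: at line 4 remove [pdsa,hrnu,otf] add [himfv,gggyc] -> 15 lines: yrzbd hxl jsmz obd ind himfv gggyc faper mozx rtadq erxa rbsu guuxi xqicv ojhfz
Hunk 6: at line 8 remove [mozx] add [fnzvy] -> 15 lines: yrzbd hxl jsmz obd ind himfv gggyc faper fnzvy rtadq erxa rbsu guuxi xqicv ojhfz
Hunk 7: at line 5 remove [gggyc,faper] add [gyea,vsbh] -> 15 lines: yrzbd hxl jsmz obd ind himfv gyea vsbh fnzvy rtadq erxa rbsu guuxi xqicv ojhfz
Final line count: 15

Answer: 15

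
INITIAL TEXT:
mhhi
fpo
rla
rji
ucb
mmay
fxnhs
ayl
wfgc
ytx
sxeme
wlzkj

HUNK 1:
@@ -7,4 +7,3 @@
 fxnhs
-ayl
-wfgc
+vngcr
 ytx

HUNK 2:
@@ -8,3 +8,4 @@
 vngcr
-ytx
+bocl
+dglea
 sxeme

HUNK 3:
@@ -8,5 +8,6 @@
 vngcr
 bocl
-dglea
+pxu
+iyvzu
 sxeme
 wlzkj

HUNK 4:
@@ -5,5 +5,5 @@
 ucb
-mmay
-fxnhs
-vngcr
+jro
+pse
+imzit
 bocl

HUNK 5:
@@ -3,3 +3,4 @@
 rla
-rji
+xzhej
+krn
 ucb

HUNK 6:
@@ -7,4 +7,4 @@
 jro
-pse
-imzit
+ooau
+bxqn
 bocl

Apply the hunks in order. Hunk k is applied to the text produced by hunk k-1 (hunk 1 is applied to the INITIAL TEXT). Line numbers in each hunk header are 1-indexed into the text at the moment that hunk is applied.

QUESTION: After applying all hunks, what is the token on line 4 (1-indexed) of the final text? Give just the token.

Answer: xzhej

Derivation:
Hunk 1: at line 7 remove [ayl,wfgc] add [vngcr] -> 11 lines: mhhi fpo rla rji ucb mmay fxnhs vngcr ytx sxeme wlzkj
Hunk 2: at line 8 remove [ytx] add [bocl,dglea] -> 12 lines: mhhi fpo rla rji ucb mmay fxnhs vngcr bocl dglea sxeme wlzkj
Hunk 3: at line 8 remove [dglea] add [pxu,iyvzu] -> 13 lines: mhhi fpo rla rji ucb mmay fxnhs vngcr bocl pxu iyvzu sxeme wlzkj
Hunk 4: at line 5 remove [mmay,fxnhs,vngcr] add [jro,pse,imzit] -> 13 lines: mhhi fpo rla rji ucb jro pse imzit bocl pxu iyvzu sxeme wlzkj
Hunk 5: at line 3 remove [rji] add [xzhej,krn] -> 14 lines: mhhi fpo rla xzhej krn ucb jro pse imzit bocl pxu iyvzu sxeme wlzkj
Hunk 6: at line 7 remove [pse,imzit] add [ooau,bxqn] -> 14 lines: mhhi fpo rla xzhej krn ucb jro ooau bxqn bocl pxu iyvzu sxeme wlzkj
Final line 4: xzhej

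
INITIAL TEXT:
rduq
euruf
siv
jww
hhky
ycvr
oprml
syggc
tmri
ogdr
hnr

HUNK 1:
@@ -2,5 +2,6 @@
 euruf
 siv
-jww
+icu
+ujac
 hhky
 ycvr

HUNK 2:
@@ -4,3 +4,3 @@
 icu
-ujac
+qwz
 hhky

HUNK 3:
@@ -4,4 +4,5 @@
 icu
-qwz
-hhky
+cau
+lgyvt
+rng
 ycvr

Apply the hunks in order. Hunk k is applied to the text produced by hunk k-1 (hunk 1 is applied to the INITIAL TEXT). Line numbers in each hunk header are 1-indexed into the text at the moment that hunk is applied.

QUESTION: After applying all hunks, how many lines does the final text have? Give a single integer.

Answer: 13

Derivation:
Hunk 1: at line 2 remove [jww] add [icu,ujac] -> 12 lines: rduq euruf siv icu ujac hhky ycvr oprml syggc tmri ogdr hnr
Hunk 2: at line 4 remove [ujac] add [qwz] -> 12 lines: rduq euruf siv icu qwz hhky ycvr oprml syggc tmri ogdr hnr
Hunk 3: at line 4 remove [qwz,hhky] add [cau,lgyvt,rng] -> 13 lines: rduq euruf siv icu cau lgyvt rng ycvr oprml syggc tmri ogdr hnr
Final line count: 13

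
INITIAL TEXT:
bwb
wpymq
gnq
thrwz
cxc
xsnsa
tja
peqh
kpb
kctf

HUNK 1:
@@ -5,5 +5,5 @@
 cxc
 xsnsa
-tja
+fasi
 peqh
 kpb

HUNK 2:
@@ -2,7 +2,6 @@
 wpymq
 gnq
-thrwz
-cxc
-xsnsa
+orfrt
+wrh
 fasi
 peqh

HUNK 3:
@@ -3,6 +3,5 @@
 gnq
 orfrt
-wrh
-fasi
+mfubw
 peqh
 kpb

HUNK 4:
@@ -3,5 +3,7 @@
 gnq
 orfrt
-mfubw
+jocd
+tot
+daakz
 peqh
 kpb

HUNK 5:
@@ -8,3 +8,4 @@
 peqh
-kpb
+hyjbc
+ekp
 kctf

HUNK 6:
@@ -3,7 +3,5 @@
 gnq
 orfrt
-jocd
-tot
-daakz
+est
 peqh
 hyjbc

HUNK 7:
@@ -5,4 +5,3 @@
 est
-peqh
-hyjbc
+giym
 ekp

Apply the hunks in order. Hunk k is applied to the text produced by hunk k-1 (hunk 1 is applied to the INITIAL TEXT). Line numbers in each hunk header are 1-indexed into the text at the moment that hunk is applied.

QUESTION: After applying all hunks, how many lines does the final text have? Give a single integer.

Hunk 1: at line 5 remove [tja] add [fasi] -> 10 lines: bwb wpymq gnq thrwz cxc xsnsa fasi peqh kpb kctf
Hunk 2: at line 2 remove [thrwz,cxc,xsnsa] add [orfrt,wrh] -> 9 lines: bwb wpymq gnq orfrt wrh fasi peqh kpb kctf
Hunk 3: at line 3 remove [wrh,fasi] add [mfubw] -> 8 lines: bwb wpymq gnq orfrt mfubw peqh kpb kctf
Hunk 4: at line 3 remove [mfubw] add [jocd,tot,daakz] -> 10 lines: bwb wpymq gnq orfrt jocd tot daakz peqh kpb kctf
Hunk 5: at line 8 remove [kpb] add [hyjbc,ekp] -> 11 lines: bwb wpymq gnq orfrt jocd tot daakz peqh hyjbc ekp kctf
Hunk 6: at line 3 remove [jocd,tot,daakz] add [est] -> 9 lines: bwb wpymq gnq orfrt est peqh hyjbc ekp kctf
Hunk 7: at line 5 remove [peqh,hyjbc] add [giym] -> 8 lines: bwb wpymq gnq orfrt est giym ekp kctf
Final line count: 8

Answer: 8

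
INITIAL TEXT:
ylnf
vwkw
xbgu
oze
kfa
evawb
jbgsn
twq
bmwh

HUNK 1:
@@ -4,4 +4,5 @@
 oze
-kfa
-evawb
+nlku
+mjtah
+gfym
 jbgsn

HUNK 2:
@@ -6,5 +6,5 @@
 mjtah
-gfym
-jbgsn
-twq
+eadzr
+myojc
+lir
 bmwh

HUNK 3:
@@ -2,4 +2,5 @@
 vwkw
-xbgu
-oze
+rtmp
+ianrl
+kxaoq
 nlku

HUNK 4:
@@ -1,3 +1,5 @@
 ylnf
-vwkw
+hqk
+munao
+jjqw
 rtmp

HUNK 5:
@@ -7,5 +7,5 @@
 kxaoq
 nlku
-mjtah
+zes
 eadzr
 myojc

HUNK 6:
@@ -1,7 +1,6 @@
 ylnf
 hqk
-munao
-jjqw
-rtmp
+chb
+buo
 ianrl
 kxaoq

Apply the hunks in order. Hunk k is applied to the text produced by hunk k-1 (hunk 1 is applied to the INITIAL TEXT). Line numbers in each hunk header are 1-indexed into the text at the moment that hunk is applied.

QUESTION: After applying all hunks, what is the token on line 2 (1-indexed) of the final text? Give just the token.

Answer: hqk

Derivation:
Hunk 1: at line 4 remove [kfa,evawb] add [nlku,mjtah,gfym] -> 10 lines: ylnf vwkw xbgu oze nlku mjtah gfym jbgsn twq bmwh
Hunk 2: at line 6 remove [gfym,jbgsn,twq] add [eadzr,myojc,lir] -> 10 lines: ylnf vwkw xbgu oze nlku mjtah eadzr myojc lir bmwh
Hunk 3: at line 2 remove [xbgu,oze] add [rtmp,ianrl,kxaoq] -> 11 lines: ylnf vwkw rtmp ianrl kxaoq nlku mjtah eadzr myojc lir bmwh
Hunk 4: at line 1 remove [vwkw] add [hqk,munao,jjqw] -> 13 lines: ylnf hqk munao jjqw rtmp ianrl kxaoq nlku mjtah eadzr myojc lir bmwh
Hunk 5: at line 7 remove [mjtah] add [zes] -> 13 lines: ylnf hqk munao jjqw rtmp ianrl kxaoq nlku zes eadzr myojc lir bmwh
Hunk 6: at line 1 remove [munao,jjqw,rtmp] add [chb,buo] -> 12 lines: ylnf hqk chb buo ianrl kxaoq nlku zes eadzr myojc lir bmwh
Final line 2: hqk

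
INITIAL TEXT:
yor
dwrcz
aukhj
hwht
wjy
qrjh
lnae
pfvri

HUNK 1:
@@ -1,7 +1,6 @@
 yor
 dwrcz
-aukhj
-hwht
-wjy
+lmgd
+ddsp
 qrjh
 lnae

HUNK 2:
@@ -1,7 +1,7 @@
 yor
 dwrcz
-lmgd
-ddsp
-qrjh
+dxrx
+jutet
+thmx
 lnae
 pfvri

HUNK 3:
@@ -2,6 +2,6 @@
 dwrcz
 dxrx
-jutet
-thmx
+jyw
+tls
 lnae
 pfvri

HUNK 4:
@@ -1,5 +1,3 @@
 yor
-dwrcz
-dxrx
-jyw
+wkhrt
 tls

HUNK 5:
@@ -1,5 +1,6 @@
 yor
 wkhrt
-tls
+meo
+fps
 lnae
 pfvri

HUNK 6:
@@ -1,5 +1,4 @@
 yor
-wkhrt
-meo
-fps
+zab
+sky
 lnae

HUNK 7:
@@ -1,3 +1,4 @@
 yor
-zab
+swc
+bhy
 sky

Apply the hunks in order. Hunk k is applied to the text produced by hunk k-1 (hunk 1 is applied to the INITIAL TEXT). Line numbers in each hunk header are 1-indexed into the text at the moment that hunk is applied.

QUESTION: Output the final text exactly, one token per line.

Hunk 1: at line 1 remove [aukhj,hwht,wjy] add [lmgd,ddsp] -> 7 lines: yor dwrcz lmgd ddsp qrjh lnae pfvri
Hunk 2: at line 1 remove [lmgd,ddsp,qrjh] add [dxrx,jutet,thmx] -> 7 lines: yor dwrcz dxrx jutet thmx lnae pfvri
Hunk 3: at line 2 remove [jutet,thmx] add [jyw,tls] -> 7 lines: yor dwrcz dxrx jyw tls lnae pfvri
Hunk 4: at line 1 remove [dwrcz,dxrx,jyw] add [wkhrt] -> 5 lines: yor wkhrt tls lnae pfvri
Hunk 5: at line 1 remove [tls] add [meo,fps] -> 6 lines: yor wkhrt meo fps lnae pfvri
Hunk 6: at line 1 remove [wkhrt,meo,fps] add [zab,sky] -> 5 lines: yor zab sky lnae pfvri
Hunk 7: at line 1 remove [zab] add [swc,bhy] -> 6 lines: yor swc bhy sky lnae pfvri

Answer: yor
swc
bhy
sky
lnae
pfvri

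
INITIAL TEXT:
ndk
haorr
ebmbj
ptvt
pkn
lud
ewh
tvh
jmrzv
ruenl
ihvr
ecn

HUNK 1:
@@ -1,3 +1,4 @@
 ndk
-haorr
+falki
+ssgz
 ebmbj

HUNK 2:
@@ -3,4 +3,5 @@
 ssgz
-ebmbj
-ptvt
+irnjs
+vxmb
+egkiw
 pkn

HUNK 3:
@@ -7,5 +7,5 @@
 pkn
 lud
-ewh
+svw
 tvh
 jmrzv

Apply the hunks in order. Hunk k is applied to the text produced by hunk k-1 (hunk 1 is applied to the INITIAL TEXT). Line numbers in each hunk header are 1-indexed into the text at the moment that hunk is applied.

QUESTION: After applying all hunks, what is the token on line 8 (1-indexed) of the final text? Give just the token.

Answer: lud

Derivation:
Hunk 1: at line 1 remove [haorr] add [falki,ssgz] -> 13 lines: ndk falki ssgz ebmbj ptvt pkn lud ewh tvh jmrzv ruenl ihvr ecn
Hunk 2: at line 3 remove [ebmbj,ptvt] add [irnjs,vxmb,egkiw] -> 14 lines: ndk falki ssgz irnjs vxmb egkiw pkn lud ewh tvh jmrzv ruenl ihvr ecn
Hunk 3: at line 7 remove [ewh] add [svw] -> 14 lines: ndk falki ssgz irnjs vxmb egkiw pkn lud svw tvh jmrzv ruenl ihvr ecn
Final line 8: lud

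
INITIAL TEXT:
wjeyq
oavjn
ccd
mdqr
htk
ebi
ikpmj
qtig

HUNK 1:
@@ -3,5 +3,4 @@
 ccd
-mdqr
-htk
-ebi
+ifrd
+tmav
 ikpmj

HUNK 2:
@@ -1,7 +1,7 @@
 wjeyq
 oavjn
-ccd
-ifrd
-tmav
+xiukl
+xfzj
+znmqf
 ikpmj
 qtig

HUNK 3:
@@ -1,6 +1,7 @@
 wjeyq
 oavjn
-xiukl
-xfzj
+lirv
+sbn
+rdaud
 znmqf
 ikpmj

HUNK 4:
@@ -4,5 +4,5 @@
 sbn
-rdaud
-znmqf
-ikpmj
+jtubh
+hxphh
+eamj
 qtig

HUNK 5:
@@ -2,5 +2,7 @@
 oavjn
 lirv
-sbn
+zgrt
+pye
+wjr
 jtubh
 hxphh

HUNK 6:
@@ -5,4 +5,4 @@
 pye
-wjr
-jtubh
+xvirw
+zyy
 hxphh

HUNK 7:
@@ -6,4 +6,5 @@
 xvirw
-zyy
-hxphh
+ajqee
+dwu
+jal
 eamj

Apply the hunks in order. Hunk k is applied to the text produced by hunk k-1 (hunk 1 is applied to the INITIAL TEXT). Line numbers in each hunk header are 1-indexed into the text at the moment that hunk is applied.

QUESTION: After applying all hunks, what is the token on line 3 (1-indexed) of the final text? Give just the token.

Hunk 1: at line 3 remove [mdqr,htk,ebi] add [ifrd,tmav] -> 7 lines: wjeyq oavjn ccd ifrd tmav ikpmj qtig
Hunk 2: at line 1 remove [ccd,ifrd,tmav] add [xiukl,xfzj,znmqf] -> 7 lines: wjeyq oavjn xiukl xfzj znmqf ikpmj qtig
Hunk 3: at line 1 remove [xiukl,xfzj] add [lirv,sbn,rdaud] -> 8 lines: wjeyq oavjn lirv sbn rdaud znmqf ikpmj qtig
Hunk 4: at line 4 remove [rdaud,znmqf,ikpmj] add [jtubh,hxphh,eamj] -> 8 lines: wjeyq oavjn lirv sbn jtubh hxphh eamj qtig
Hunk 5: at line 2 remove [sbn] add [zgrt,pye,wjr] -> 10 lines: wjeyq oavjn lirv zgrt pye wjr jtubh hxphh eamj qtig
Hunk 6: at line 5 remove [wjr,jtubh] add [xvirw,zyy] -> 10 lines: wjeyq oavjn lirv zgrt pye xvirw zyy hxphh eamj qtig
Hunk 7: at line 6 remove [zyy,hxphh] add [ajqee,dwu,jal] -> 11 lines: wjeyq oavjn lirv zgrt pye xvirw ajqee dwu jal eamj qtig
Final line 3: lirv

Answer: lirv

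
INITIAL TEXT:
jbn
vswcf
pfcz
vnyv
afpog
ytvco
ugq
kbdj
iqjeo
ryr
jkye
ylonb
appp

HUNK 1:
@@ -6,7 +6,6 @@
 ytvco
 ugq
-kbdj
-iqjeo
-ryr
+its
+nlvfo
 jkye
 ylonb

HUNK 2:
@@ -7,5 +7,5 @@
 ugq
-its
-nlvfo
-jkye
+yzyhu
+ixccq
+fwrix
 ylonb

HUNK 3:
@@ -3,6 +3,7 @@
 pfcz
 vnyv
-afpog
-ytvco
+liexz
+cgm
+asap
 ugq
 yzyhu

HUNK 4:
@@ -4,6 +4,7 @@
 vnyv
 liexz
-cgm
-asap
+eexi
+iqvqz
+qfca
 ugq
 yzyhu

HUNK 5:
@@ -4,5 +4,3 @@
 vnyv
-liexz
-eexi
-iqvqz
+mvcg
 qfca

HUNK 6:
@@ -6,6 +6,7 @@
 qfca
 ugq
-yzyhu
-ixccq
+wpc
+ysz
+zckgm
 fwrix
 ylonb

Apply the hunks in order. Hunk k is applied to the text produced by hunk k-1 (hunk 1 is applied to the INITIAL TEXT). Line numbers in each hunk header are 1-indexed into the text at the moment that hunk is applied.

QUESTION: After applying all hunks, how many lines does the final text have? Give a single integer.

Hunk 1: at line 6 remove [kbdj,iqjeo,ryr] add [its,nlvfo] -> 12 lines: jbn vswcf pfcz vnyv afpog ytvco ugq its nlvfo jkye ylonb appp
Hunk 2: at line 7 remove [its,nlvfo,jkye] add [yzyhu,ixccq,fwrix] -> 12 lines: jbn vswcf pfcz vnyv afpog ytvco ugq yzyhu ixccq fwrix ylonb appp
Hunk 3: at line 3 remove [afpog,ytvco] add [liexz,cgm,asap] -> 13 lines: jbn vswcf pfcz vnyv liexz cgm asap ugq yzyhu ixccq fwrix ylonb appp
Hunk 4: at line 4 remove [cgm,asap] add [eexi,iqvqz,qfca] -> 14 lines: jbn vswcf pfcz vnyv liexz eexi iqvqz qfca ugq yzyhu ixccq fwrix ylonb appp
Hunk 5: at line 4 remove [liexz,eexi,iqvqz] add [mvcg] -> 12 lines: jbn vswcf pfcz vnyv mvcg qfca ugq yzyhu ixccq fwrix ylonb appp
Hunk 6: at line 6 remove [yzyhu,ixccq] add [wpc,ysz,zckgm] -> 13 lines: jbn vswcf pfcz vnyv mvcg qfca ugq wpc ysz zckgm fwrix ylonb appp
Final line count: 13

Answer: 13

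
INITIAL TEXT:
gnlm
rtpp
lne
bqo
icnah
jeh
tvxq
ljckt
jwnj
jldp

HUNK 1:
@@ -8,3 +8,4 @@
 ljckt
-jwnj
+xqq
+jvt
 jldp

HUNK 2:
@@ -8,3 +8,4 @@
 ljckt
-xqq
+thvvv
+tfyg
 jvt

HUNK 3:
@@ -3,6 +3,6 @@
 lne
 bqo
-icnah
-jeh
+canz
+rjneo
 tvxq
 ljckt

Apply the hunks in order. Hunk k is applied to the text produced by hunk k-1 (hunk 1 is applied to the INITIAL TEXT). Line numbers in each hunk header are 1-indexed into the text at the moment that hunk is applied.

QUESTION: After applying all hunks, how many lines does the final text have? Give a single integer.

Answer: 12

Derivation:
Hunk 1: at line 8 remove [jwnj] add [xqq,jvt] -> 11 lines: gnlm rtpp lne bqo icnah jeh tvxq ljckt xqq jvt jldp
Hunk 2: at line 8 remove [xqq] add [thvvv,tfyg] -> 12 lines: gnlm rtpp lne bqo icnah jeh tvxq ljckt thvvv tfyg jvt jldp
Hunk 3: at line 3 remove [icnah,jeh] add [canz,rjneo] -> 12 lines: gnlm rtpp lne bqo canz rjneo tvxq ljckt thvvv tfyg jvt jldp
Final line count: 12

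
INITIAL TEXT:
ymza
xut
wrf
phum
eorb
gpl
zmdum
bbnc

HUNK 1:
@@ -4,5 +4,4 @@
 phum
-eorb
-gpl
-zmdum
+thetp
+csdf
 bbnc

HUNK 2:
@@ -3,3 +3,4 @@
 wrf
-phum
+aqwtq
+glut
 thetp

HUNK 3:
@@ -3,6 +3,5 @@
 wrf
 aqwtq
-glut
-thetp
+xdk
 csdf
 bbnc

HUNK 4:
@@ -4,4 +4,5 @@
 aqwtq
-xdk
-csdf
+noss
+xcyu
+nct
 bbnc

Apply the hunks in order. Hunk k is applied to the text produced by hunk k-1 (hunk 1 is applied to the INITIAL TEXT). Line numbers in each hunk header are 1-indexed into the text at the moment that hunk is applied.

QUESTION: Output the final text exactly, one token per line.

Hunk 1: at line 4 remove [eorb,gpl,zmdum] add [thetp,csdf] -> 7 lines: ymza xut wrf phum thetp csdf bbnc
Hunk 2: at line 3 remove [phum] add [aqwtq,glut] -> 8 lines: ymza xut wrf aqwtq glut thetp csdf bbnc
Hunk 3: at line 3 remove [glut,thetp] add [xdk] -> 7 lines: ymza xut wrf aqwtq xdk csdf bbnc
Hunk 4: at line 4 remove [xdk,csdf] add [noss,xcyu,nct] -> 8 lines: ymza xut wrf aqwtq noss xcyu nct bbnc

Answer: ymza
xut
wrf
aqwtq
noss
xcyu
nct
bbnc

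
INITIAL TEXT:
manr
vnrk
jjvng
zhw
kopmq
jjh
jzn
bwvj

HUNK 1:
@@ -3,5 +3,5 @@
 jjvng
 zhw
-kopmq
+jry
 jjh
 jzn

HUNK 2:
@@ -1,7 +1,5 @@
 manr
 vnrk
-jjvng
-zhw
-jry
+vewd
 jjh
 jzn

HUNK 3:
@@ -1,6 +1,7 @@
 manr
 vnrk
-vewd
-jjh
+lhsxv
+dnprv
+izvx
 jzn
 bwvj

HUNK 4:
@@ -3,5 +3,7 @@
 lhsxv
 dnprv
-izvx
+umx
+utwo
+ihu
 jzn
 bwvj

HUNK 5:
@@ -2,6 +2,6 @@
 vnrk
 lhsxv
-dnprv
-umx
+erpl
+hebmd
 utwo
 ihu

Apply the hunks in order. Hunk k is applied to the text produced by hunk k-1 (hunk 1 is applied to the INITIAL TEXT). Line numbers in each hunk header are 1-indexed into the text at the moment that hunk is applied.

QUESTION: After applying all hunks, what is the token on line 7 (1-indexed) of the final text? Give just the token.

Answer: ihu

Derivation:
Hunk 1: at line 3 remove [kopmq] add [jry] -> 8 lines: manr vnrk jjvng zhw jry jjh jzn bwvj
Hunk 2: at line 1 remove [jjvng,zhw,jry] add [vewd] -> 6 lines: manr vnrk vewd jjh jzn bwvj
Hunk 3: at line 1 remove [vewd,jjh] add [lhsxv,dnprv,izvx] -> 7 lines: manr vnrk lhsxv dnprv izvx jzn bwvj
Hunk 4: at line 3 remove [izvx] add [umx,utwo,ihu] -> 9 lines: manr vnrk lhsxv dnprv umx utwo ihu jzn bwvj
Hunk 5: at line 2 remove [dnprv,umx] add [erpl,hebmd] -> 9 lines: manr vnrk lhsxv erpl hebmd utwo ihu jzn bwvj
Final line 7: ihu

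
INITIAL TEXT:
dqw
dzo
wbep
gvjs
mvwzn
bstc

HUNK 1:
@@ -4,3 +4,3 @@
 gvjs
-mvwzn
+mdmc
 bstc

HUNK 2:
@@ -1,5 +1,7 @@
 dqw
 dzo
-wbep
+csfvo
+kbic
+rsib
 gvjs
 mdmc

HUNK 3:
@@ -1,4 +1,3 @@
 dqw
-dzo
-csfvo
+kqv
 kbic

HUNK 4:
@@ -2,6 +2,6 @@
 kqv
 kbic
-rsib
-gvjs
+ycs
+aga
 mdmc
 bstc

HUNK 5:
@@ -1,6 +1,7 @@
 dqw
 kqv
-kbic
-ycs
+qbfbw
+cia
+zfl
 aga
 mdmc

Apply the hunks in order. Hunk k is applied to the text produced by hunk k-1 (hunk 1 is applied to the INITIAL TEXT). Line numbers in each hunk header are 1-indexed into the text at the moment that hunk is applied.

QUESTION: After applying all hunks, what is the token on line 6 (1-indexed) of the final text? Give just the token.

Hunk 1: at line 4 remove [mvwzn] add [mdmc] -> 6 lines: dqw dzo wbep gvjs mdmc bstc
Hunk 2: at line 1 remove [wbep] add [csfvo,kbic,rsib] -> 8 lines: dqw dzo csfvo kbic rsib gvjs mdmc bstc
Hunk 3: at line 1 remove [dzo,csfvo] add [kqv] -> 7 lines: dqw kqv kbic rsib gvjs mdmc bstc
Hunk 4: at line 2 remove [rsib,gvjs] add [ycs,aga] -> 7 lines: dqw kqv kbic ycs aga mdmc bstc
Hunk 5: at line 1 remove [kbic,ycs] add [qbfbw,cia,zfl] -> 8 lines: dqw kqv qbfbw cia zfl aga mdmc bstc
Final line 6: aga

Answer: aga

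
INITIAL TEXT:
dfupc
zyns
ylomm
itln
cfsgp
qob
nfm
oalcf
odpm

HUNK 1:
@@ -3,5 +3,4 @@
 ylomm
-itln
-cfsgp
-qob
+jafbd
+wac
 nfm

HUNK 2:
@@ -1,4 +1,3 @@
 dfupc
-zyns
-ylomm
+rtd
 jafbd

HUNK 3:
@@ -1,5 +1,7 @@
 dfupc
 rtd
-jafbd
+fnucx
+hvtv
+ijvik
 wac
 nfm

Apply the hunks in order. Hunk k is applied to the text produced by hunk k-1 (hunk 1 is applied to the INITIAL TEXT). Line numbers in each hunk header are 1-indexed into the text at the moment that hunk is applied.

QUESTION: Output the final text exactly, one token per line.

Hunk 1: at line 3 remove [itln,cfsgp,qob] add [jafbd,wac] -> 8 lines: dfupc zyns ylomm jafbd wac nfm oalcf odpm
Hunk 2: at line 1 remove [zyns,ylomm] add [rtd] -> 7 lines: dfupc rtd jafbd wac nfm oalcf odpm
Hunk 3: at line 1 remove [jafbd] add [fnucx,hvtv,ijvik] -> 9 lines: dfupc rtd fnucx hvtv ijvik wac nfm oalcf odpm

Answer: dfupc
rtd
fnucx
hvtv
ijvik
wac
nfm
oalcf
odpm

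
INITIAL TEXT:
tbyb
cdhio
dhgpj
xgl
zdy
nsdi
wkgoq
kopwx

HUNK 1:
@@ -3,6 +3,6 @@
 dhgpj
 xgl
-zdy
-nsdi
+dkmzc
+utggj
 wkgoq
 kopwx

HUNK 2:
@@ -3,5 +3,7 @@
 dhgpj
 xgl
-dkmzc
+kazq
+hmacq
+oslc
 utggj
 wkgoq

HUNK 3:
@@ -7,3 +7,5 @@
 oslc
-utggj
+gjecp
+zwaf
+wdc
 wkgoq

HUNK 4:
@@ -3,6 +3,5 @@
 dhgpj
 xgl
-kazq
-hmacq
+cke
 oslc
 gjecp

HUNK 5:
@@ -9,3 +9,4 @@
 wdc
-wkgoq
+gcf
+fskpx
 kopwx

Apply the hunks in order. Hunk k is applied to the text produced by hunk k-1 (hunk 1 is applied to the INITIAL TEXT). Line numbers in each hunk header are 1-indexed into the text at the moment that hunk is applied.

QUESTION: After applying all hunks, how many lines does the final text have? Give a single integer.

Hunk 1: at line 3 remove [zdy,nsdi] add [dkmzc,utggj] -> 8 lines: tbyb cdhio dhgpj xgl dkmzc utggj wkgoq kopwx
Hunk 2: at line 3 remove [dkmzc] add [kazq,hmacq,oslc] -> 10 lines: tbyb cdhio dhgpj xgl kazq hmacq oslc utggj wkgoq kopwx
Hunk 3: at line 7 remove [utggj] add [gjecp,zwaf,wdc] -> 12 lines: tbyb cdhio dhgpj xgl kazq hmacq oslc gjecp zwaf wdc wkgoq kopwx
Hunk 4: at line 3 remove [kazq,hmacq] add [cke] -> 11 lines: tbyb cdhio dhgpj xgl cke oslc gjecp zwaf wdc wkgoq kopwx
Hunk 5: at line 9 remove [wkgoq] add [gcf,fskpx] -> 12 lines: tbyb cdhio dhgpj xgl cke oslc gjecp zwaf wdc gcf fskpx kopwx
Final line count: 12

Answer: 12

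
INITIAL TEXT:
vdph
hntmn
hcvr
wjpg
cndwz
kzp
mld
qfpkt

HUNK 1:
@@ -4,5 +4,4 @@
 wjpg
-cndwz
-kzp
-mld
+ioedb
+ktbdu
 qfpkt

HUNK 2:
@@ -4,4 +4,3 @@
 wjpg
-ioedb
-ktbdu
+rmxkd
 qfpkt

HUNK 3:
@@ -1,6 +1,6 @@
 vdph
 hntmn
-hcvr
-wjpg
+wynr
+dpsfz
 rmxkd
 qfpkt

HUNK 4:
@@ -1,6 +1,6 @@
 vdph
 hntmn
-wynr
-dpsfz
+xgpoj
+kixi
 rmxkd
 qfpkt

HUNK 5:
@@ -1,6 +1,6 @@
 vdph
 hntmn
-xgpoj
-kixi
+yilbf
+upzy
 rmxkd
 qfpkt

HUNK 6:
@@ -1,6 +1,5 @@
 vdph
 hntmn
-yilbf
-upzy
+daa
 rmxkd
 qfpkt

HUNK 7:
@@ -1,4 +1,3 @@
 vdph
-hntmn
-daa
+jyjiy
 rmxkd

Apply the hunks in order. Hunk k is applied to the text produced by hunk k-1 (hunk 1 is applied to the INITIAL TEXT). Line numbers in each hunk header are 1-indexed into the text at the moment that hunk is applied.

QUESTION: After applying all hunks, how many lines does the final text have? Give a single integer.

Answer: 4

Derivation:
Hunk 1: at line 4 remove [cndwz,kzp,mld] add [ioedb,ktbdu] -> 7 lines: vdph hntmn hcvr wjpg ioedb ktbdu qfpkt
Hunk 2: at line 4 remove [ioedb,ktbdu] add [rmxkd] -> 6 lines: vdph hntmn hcvr wjpg rmxkd qfpkt
Hunk 3: at line 1 remove [hcvr,wjpg] add [wynr,dpsfz] -> 6 lines: vdph hntmn wynr dpsfz rmxkd qfpkt
Hunk 4: at line 1 remove [wynr,dpsfz] add [xgpoj,kixi] -> 6 lines: vdph hntmn xgpoj kixi rmxkd qfpkt
Hunk 5: at line 1 remove [xgpoj,kixi] add [yilbf,upzy] -> 6 lines: vdph hntmn yilbf upzy rmxkd qfpkt
Hunk 6: at line 1 remove [yilbf,upzy] add [daa] -> 5 lines: vdph hntmn daa rmxkd qfpkt
Hunk 7: at line 1 remove [hntmn,daa] add [jyjiy] -> 4 lines: vdph jyjiy rmxkd qfpkt
Final line count: 4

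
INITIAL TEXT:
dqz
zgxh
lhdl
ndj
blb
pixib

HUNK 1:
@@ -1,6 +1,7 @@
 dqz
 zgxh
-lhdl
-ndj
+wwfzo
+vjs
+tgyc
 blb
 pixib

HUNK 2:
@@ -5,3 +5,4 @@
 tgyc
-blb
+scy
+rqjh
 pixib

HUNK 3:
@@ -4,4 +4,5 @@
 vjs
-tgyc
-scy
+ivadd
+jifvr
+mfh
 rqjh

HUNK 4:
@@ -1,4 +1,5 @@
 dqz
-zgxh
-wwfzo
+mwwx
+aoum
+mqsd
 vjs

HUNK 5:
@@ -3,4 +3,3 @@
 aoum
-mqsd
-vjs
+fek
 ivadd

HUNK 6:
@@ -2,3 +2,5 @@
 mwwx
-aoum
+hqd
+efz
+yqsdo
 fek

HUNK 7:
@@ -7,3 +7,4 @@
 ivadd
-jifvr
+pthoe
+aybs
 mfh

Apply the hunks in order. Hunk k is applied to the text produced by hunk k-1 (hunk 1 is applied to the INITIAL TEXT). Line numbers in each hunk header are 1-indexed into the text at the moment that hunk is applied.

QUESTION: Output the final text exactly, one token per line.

Hunk 1: at line 1 remove [lhdl,ndj] add [wwfzo,vjs,tgyc] -> 7 lines: dqz zgxh wwfzo vjs tgyc blb pixib
Hunk 2: at line 5 remove [blb] add [scy,rqjh] -> 8 lines: dqz zgxh wwfzo vjs tgyc scy rqjh pixib
Hunk 3: at line 4 remove [tgyc,scy] add [ivadd,jifvr,mfh] -> 9 lines: dqz zgxh wwfzo vjs ivadd jifvr mfh rqjh pixib
Hunk 4: at line 1 remove [zgxh,wwfzo] add [mwwx,aoum,mqsd] -> 10 lines: dqz mwwx aoum mqsd vjs ivadd jifvr mfh rqjh pixib
Hunk 5: at line 3 remove [mqsd,vjs] add [fek] -> 9 lines: dqz mwwx aoum fek ivadd jifvr mfh rqjh pixib
Hunk 6: at line 2 remove [aoum] add [hqd,efz,yqsdo] -> 11 lines: dqz mwwx hqd efz yqsdo fek ivadd jifvr mfh rqjh pixib
Hunk 7: at line 7 remove [jifvr] add [pthoe,aybs] -> 12 lines: dqz mwwx hqd efz yqsdo fek ivadd pthoe aybs mfh rqjh pixib

Answer: dqz
mwwx
hqd
efz
yqsdo
fek
ivadd
pthoe
aybs
mfh
rqjh
pixib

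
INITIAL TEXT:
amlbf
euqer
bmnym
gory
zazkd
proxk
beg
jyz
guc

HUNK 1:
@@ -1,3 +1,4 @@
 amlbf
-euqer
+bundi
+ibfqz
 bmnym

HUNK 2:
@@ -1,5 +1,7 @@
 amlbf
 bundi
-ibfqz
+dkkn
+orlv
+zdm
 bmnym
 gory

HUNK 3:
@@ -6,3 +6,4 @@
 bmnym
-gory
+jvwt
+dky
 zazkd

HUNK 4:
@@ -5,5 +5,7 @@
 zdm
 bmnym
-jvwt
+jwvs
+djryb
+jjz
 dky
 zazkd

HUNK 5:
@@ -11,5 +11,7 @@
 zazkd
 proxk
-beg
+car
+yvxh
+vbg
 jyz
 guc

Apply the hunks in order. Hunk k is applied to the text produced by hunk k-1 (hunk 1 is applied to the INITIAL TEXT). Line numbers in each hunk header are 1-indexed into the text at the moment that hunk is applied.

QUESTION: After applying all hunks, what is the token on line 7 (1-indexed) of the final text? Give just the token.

Hunk 1: at line 1 remove [euqer] add [bundi,ibfqz] -> 10 lines: amlbf bundi ibfqz bmnym gory zazkd proxk beg jyz guc
Hunk 2: at line 1 remove [ibfqz] add [dkkn,orlv,zdm] -> 12 lines: amlbf bundi dkkn orlv zdm bmnym gory zazkd proxk beg jyz guc
Hunk 3: at line 6 remove [gory] add [jvwt,dky] -> 13 lines: amlbf bundi dkkn orlv zdm bmnym jvwt dky zazkd proxk beg jyz guc
Hunk 4: at line 5 remove [jvwt] add [jwvs,djryb,jjz] -> 15 lines: amlbf bundi dkkn orlv zdm bmnym jwvs djryb jjz dky zazkd proxk beg jyz guc
Hunk 5: at line 11 remove [beg] add [car,yvxh,vbg] -> 17 lines: amlbf bundi dkkn orlv zdm bmnym jwvs djryb jjz dky zazkd proxk car yvxh vbg jyz guc
Final line 7: jwvs

Answer: jwvs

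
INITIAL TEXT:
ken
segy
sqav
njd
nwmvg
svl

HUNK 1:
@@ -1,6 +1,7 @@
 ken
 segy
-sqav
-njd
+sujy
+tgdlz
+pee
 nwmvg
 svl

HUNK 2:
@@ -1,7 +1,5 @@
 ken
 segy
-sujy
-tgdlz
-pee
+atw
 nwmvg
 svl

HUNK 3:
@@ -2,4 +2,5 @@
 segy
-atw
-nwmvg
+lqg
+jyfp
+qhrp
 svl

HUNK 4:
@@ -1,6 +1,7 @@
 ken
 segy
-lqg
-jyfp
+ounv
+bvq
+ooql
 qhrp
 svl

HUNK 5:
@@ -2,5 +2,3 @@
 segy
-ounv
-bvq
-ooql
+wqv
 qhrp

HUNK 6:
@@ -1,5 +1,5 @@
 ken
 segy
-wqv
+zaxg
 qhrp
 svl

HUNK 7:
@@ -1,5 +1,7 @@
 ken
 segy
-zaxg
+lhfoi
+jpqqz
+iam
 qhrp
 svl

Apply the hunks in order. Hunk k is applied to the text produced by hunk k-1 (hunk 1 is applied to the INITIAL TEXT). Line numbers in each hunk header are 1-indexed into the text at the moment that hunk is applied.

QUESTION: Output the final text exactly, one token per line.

Answer: ken
segy
lhfoi
jpqqz
iam
qhrp
svl

Derivation:
Hunk 1: at line 1 remove [sqav,njd] add [sujy,tgdlz,pee] -> 7 lines: ken segy sujy tgdlz pee nwmvg svl
Hunk 2: at line 1 remove [sujy,tgdlz,pee] add [atw] -> 5 lines: ken segy atw nwmvg svl
Hunk 3: at line 2 remove [atw,nwmvg] add [lqg,jyfp,qhrp] -> 6 lines: ken segy lqg jyfp qhrp svl
Hunk 4: at line 1 remove [lqg,jyfp] add [ounv,bvq,ooql] -> 7 lines: ken segy ounv bvq ooql qhrp svl
Hunk 5: at line 2 remove [ounv,bvq,ooql] add [wqv] -> 5 lines: ken segy wqv qhrp svl
Hunk 6: at line 1 remove [wqv] add [zaxg] -> 5 lines: ken segy zaxg qhrp svl
Hunk 7: at line 1 remove [zaxg] add [lhfoi,jpqqz,iam] -> 7 lines: ken segy lhfoi jpqqz iam qhrp svl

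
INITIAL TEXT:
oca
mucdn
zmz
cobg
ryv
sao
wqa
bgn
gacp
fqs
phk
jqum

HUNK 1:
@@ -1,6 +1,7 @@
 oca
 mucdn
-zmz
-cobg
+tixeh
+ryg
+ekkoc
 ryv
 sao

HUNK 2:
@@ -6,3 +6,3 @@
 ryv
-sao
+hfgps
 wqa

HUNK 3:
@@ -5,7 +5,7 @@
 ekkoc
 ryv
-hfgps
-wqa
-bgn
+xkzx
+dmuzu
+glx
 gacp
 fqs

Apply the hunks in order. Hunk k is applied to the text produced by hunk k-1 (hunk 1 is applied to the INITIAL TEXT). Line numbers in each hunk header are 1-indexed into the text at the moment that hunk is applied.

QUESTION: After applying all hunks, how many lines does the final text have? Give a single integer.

Answer: 13

Derivation:
Hunk 1: at line 1 remove [zmz,cobg] add [tixeh,ryg,ekkoc] -> 13 lines: oca mucdn tixeh ryg ekkoc ryv sao wqa bgn gacp fqs phk jqum
Hunk 2: at line 6 remove [sao] add [hfgps] -> 13 lines: oca mucdn tixeh ryg ekkoc ryv hfgps wqa bgn gacp fqs phk jqum
Hunk 3: at line 5 remove [hfgps,wqa,bgn] add [xkzx,dmuzu,glx] -> 13 lines: oca mucdn tixeh ryg ekkoc ryv xkzx dmuzu glx gacp fqs phk jqum
Final line count: 13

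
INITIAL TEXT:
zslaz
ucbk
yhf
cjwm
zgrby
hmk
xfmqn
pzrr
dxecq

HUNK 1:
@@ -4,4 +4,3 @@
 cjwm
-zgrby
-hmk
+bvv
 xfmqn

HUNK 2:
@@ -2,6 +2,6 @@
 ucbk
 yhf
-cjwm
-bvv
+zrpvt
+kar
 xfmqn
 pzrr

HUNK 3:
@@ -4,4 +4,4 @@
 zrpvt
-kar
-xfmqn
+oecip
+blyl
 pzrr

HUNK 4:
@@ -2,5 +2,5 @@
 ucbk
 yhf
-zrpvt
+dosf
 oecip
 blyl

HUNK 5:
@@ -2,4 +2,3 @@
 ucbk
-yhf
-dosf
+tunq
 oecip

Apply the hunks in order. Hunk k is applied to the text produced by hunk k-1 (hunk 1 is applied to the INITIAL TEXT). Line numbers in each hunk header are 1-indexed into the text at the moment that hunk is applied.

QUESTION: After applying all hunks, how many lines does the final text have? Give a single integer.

Hunk 1: at line 4 remove [zgrby,hmk] add [bvv] -> 8 lines: zslaz ucbk yhf cjwm bvv xfmqn pzrr dxecq
Hunk 2: at line 2 remove [cjwm,bvv] add [zrpvt,kar] -> 8 lines: zslaz ucbk yhf zrpvt kar xfmqn pzrr dxecq
Hunk 3: at line 4 remove [kar,xfmqn] add [oecip,blyl] -> 8 lines: zslaz ucbk yhf zrpvt oecip blyl pzrr dxecq
Hunk 4: at line 2 remove [zrpvt] add [dosf] -> 8 lines: zslaz ucbk yhf dosf oecip blyl pzrr dxecq
Hunk 5: at line 2 remove [yhf,dosf] add [tunq] -> 7 lines: zslaz ucbk tunq oecip blyl pzrr dxecq
Final line count: 7

Answer: 7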